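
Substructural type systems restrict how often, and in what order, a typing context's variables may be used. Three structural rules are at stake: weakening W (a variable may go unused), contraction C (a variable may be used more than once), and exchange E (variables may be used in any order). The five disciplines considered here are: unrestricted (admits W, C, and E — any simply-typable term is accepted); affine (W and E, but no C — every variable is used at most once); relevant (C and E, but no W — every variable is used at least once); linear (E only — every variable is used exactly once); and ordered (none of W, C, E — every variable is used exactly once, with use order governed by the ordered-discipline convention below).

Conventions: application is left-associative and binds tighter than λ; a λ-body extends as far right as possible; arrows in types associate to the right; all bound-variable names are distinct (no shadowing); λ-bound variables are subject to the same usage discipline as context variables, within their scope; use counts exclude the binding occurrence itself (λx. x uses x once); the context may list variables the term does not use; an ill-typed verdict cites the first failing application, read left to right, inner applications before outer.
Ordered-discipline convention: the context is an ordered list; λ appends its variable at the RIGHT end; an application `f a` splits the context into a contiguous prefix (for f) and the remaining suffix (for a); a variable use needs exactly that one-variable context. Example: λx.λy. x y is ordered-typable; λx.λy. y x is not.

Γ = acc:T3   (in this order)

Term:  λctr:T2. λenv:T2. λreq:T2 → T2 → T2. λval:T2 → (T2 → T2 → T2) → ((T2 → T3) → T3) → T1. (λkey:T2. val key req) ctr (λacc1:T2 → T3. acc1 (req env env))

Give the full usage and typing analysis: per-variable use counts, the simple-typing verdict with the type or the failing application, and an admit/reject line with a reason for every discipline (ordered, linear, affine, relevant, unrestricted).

variable uses: acc=0; ctr (bound)=1; env (bound)=2; req (bound)=2; val (bound)=1; key (bound)=1; acc1 (bound)=1
uses in reading order: val, key, req, ctr, acc1, req, env, env
typing: well-typed — term : T2 → T2 → (T2 → T2 → T2) → (T2 → (T2 → T2 → T2) → ((T2 → T3) → T3) → T1) → T1
ordered: ✗, repeated use of env ×2, req ×2; unused: acc — weakening required
linear: ✗, repeated use of env ×2, req ×2; unused: acc — weakening required
affine: ✗, repeated use of env ×2, req ×2
relevant: ✗, unused: acc — weakening required
unrestricted: ✓, simply typable at T2 → T2 → (T2 → T2 → T2) → (T2 → (T2 → T2 → T2) → ((T2 → T3) → T3) → T1) → T1; W, C, E all held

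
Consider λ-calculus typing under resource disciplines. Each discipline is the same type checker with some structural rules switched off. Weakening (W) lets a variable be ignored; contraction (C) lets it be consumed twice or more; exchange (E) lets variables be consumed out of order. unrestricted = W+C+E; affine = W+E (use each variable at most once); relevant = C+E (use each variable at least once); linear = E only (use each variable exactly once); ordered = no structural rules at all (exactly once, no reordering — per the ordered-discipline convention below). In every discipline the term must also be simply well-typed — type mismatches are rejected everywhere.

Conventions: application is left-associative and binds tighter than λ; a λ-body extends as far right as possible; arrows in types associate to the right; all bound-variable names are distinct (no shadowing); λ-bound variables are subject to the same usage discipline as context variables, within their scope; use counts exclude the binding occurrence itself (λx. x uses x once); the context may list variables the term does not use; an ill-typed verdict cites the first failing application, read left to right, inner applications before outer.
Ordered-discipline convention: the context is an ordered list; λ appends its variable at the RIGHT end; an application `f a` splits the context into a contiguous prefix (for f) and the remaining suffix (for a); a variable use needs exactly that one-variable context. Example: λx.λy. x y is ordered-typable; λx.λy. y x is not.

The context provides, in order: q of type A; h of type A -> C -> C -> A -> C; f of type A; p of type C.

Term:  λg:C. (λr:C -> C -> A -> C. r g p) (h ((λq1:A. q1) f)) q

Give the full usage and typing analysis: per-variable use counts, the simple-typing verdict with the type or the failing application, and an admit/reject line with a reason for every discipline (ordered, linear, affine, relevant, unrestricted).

use counts: q: 1, h: 1, f: 1, p: 1, g (bound): 1, r (bound): 1, q1 (bound): 1
use order (left to right): r, g, p, h, q1, f, q
typing: the term checks, with type C -> C
ordered: ✗, no contiguous prefix/suffix split fits r, g, p, h, q1, f, q
linear: ✓, q, h, f, p, g, r, q1: one use apiece
affine: ✓, q, h, f, p, g, r, q1: no repeats, contraction unneeded
relevant: ✓, every one of q, h, f, p, g, r, q1 appears
unrestricted: ✓, typability at C -> C is all that's needed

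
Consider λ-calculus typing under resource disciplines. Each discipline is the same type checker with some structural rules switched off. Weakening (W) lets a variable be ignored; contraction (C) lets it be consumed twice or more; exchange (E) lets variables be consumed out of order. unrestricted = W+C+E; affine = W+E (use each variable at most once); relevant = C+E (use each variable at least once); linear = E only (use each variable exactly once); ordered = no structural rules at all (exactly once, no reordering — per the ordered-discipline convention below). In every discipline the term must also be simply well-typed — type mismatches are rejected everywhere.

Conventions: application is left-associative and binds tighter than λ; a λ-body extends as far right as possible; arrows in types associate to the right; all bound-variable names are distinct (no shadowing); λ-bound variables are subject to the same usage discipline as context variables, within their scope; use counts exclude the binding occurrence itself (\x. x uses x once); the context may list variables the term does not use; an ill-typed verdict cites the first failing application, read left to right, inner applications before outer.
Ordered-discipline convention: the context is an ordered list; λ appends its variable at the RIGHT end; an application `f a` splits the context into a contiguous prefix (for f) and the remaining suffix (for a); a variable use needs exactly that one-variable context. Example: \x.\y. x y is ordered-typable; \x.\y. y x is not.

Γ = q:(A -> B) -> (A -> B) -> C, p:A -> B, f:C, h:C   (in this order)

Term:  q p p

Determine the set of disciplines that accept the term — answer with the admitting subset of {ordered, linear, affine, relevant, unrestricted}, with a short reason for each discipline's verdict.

accepted by: unrestricted
usage: q: 1, p: 2, f: 0, h: 0
uses in reading order: q, p, p
typing: the term checks, with type C
ordered: ✗ — needs contraction — p ×2; unused: f, h — weakening required
linear: ✗ — needs contraction — p ×2; unused: f, h — weakening required
affine: ✗ — needs contraction — p ×2
relevant: ✗ — unused: f, h — weakening required
unrestricted: ✓ — type-checks (C) and nothing is barred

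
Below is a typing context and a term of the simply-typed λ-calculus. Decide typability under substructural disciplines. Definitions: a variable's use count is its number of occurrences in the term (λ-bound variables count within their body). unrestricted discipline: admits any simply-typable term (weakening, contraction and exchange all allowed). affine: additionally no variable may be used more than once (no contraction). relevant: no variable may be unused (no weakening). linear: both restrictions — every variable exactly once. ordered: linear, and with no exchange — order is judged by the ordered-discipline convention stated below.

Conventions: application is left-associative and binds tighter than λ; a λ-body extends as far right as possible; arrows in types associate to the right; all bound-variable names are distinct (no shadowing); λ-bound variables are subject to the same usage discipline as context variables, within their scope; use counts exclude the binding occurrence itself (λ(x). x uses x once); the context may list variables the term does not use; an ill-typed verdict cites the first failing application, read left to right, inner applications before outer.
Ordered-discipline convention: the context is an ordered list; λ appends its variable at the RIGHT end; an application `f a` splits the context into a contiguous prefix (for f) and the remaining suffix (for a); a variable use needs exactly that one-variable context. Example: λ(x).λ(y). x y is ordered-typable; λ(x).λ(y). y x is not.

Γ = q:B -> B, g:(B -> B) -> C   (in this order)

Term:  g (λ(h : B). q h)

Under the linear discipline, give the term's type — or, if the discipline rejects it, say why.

term : C
counts: q: 1; g: 1; h (λ-bound): 1
left-to-right use order: g, q, h
typing: well-typed — term : C
summary: ordered ✗ | linear ✓ | affine ✓ | relevant ✓ | unrestricted ✓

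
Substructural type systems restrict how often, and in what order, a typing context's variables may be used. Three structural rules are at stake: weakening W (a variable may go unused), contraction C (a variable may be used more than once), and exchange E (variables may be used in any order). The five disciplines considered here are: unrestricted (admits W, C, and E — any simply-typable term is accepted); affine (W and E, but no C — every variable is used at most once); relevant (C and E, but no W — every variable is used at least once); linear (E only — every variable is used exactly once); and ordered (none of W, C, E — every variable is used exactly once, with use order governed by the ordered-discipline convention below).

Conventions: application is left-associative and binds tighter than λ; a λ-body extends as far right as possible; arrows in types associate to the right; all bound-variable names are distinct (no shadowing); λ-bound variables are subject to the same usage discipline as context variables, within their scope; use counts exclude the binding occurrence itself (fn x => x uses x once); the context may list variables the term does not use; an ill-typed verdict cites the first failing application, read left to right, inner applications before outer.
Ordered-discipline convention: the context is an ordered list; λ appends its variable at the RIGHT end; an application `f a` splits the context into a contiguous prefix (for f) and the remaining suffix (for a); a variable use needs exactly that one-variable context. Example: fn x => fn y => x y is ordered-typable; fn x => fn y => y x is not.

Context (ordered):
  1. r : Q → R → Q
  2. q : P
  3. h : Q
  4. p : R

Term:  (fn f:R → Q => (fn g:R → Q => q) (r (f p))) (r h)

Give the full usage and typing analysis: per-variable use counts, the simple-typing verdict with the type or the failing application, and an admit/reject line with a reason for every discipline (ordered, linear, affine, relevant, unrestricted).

counts: r=2; q=1; h=1; p=1; f [bound]=1; g [bound]=0
uses in reading order: q, r, f, p, r, h
typing: ✓ — P
ordered: ✗ — uses contraction: r ×2; needs weakening: g unused
linear: ✗ — uses contraction: r ×2; needs weakening: g unused
affine: ✗ — uses contraction: r ×2
relevant: ✗ — needs weakening: g unused
unrestricted: ✓ — typability at P is all that's needed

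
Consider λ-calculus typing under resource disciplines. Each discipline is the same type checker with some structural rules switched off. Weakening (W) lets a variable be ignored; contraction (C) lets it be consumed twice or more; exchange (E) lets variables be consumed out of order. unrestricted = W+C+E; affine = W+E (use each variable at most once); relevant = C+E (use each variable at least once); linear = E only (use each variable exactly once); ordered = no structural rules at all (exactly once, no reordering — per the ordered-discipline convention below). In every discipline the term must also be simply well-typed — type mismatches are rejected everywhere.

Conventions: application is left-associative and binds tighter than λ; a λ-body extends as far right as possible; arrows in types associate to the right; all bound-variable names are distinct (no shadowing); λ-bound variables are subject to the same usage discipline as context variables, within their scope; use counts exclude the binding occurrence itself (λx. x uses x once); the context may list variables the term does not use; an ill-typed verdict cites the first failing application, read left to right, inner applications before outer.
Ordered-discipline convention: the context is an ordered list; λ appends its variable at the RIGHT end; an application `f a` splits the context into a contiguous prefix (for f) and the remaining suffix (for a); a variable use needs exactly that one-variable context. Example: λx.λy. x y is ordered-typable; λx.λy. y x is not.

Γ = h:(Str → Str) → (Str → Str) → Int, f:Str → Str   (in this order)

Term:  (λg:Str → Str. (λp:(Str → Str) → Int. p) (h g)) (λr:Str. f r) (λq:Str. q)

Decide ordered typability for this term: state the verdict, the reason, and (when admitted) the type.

yes — one use each (h, f, g, p, r, q); ordered split holds; term : Int
usage: h: 1; f: 1; g (λ-bound): 1; p (λ-bound): 1; r (λ-bound): 1; q (λ-bound): 1
use order (left to right): p, h, g, f, r, q
typing: ✓ — Int
summary: ordered ✓ | linear ✓ | affine ✓ | relevant ✓ | unrestricted ✓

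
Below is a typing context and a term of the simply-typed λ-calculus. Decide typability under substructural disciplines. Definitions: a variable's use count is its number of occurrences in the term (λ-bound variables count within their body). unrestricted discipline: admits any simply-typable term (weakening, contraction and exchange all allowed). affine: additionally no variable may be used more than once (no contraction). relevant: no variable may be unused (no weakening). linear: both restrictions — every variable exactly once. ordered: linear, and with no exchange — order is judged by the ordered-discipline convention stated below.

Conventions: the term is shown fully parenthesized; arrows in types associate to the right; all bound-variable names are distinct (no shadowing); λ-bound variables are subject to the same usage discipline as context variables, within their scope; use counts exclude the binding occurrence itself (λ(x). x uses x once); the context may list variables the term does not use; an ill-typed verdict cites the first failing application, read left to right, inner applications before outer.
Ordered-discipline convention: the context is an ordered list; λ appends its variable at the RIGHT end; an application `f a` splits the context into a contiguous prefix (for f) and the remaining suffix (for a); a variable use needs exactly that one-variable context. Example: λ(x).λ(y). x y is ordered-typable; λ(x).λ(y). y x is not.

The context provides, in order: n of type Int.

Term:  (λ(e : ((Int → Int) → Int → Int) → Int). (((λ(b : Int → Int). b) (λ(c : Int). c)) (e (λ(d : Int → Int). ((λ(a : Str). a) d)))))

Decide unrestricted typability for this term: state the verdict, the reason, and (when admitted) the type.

no — the type mismatch rejects it
usage: n ×0, e [bound] ×1, b [bound] ×1, c [bound] ×1, d [bound] ×1, a [bound] ×1
order of uses: b, c, e, a, d
typing: ill-typed: an argument Int → Int mismatches the expected Str
across the five disciplines: ordered ✗, linear ✗, affine ✗, relevant ✗, unrestricted ✗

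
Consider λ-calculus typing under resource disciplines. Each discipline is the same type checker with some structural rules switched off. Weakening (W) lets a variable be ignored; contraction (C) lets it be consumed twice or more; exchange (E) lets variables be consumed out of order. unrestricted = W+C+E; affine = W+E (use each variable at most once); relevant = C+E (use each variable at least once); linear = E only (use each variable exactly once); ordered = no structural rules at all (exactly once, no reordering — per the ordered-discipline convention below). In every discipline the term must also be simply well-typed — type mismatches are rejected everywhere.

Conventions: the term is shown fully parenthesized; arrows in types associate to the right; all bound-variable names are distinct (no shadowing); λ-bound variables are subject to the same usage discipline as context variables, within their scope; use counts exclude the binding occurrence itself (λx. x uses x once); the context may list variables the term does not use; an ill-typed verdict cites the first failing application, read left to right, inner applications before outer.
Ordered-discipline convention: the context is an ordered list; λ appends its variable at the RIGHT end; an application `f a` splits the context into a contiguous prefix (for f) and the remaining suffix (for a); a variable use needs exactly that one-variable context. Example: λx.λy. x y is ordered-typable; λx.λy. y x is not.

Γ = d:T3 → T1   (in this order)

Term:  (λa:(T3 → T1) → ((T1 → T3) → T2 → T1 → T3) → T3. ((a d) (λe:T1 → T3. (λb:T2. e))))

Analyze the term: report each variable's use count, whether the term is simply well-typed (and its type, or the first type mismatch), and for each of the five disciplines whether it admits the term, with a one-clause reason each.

use counts: d=1, a [bound]=1, e [bound]=1, b [bound]=0
left-to-right use order: a, d, e
typing: ✓ — ((T3 → T1) → ((T1 → T3) → T2 → T1 → T3) → T3) → T3
ordered: ✗, b left unused
linear: ✗, b left unused
affine: ✓, none of d, a, e, b used more than once
relevant: ✗, b left unused
unrestricted: ✓, simply typable at ((T3 → T1) → ((T1 → T3) → T2 → T1 → T3) → T3) → T3; W, C, E all held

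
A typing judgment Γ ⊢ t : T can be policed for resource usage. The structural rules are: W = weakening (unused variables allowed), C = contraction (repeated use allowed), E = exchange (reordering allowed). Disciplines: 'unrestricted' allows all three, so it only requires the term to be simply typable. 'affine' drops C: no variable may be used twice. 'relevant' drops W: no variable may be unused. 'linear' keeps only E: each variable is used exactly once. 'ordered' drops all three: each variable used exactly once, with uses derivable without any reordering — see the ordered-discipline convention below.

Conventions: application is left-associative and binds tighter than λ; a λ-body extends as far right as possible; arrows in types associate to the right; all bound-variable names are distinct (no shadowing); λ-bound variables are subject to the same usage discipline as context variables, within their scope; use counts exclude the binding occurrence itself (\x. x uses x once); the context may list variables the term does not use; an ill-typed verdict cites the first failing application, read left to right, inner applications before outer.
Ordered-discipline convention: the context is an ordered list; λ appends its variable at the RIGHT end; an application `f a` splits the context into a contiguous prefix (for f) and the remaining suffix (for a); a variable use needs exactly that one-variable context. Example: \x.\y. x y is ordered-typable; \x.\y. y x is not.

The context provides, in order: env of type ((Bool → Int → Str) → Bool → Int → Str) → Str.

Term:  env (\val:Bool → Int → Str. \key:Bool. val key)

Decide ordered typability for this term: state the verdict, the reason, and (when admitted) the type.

yes — single-use (env, val, key), ordered derivation ok; term : Str
counts: env: 1; val (λ-bound): 1; key (λ-bound): 1
use order (left to right): env, val, key
typing: well-typed at Str
all disciplines: ordered ✓ | linear ✓ | affine ✓ | relevant ✓ | unrestricted ✓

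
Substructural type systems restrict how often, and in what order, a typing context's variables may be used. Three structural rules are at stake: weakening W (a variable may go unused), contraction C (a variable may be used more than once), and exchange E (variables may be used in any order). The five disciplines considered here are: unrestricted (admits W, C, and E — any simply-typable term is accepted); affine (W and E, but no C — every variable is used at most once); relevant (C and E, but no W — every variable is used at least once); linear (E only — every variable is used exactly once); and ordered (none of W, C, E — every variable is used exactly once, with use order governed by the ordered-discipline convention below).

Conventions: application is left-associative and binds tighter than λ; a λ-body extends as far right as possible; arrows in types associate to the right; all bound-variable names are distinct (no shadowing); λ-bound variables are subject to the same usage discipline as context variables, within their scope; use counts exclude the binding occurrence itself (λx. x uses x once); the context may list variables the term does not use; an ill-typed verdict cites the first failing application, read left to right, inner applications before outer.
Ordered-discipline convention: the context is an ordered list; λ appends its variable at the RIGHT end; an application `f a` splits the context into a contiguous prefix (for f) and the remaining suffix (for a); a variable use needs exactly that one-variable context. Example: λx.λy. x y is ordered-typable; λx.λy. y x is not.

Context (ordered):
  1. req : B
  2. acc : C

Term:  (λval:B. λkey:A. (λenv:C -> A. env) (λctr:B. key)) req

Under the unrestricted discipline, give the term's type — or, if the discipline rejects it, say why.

not well-typed under unrestricted — not simply typable
counts: req=1, acc=0, val (λ-bound)=0, key (λ-bound)=1, env (λ-bound)=1, ctr (λ-bound)=0
left-to-right use order: env, key, req
typing: ill-typed: an argument B -> A mismatches the expected C -> A
all disciplines: ordered ✗ · linear ✗ · affine ✗ · relevant ✗ · unrestricted ✗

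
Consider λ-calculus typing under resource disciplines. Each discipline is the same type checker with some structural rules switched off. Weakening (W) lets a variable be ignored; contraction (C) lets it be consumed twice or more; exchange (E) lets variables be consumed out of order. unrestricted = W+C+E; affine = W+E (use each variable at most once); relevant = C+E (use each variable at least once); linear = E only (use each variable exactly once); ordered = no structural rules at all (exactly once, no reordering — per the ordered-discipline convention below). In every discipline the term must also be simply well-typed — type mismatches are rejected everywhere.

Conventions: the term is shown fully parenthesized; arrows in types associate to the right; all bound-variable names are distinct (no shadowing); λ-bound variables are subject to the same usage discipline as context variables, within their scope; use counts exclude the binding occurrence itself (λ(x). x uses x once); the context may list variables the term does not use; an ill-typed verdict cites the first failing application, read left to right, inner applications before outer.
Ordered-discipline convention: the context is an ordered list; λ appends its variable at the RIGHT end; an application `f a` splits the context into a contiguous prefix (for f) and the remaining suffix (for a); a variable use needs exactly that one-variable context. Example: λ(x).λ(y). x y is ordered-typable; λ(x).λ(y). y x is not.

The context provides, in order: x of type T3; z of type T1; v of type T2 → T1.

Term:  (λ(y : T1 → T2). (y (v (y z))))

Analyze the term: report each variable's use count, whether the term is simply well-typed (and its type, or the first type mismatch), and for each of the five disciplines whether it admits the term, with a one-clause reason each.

use counts: x: 0, z: 1, v: 1, y (λ-bound): 2
left-to-right use order: y, v, y, z
typing: the term checks, with type (T1 → T2) → T2
ordered: ✗ — uses contraction: y ×2; x left unused
linear: ✗ — uses contraction: y ×2; x left unused
affine: ✗ — uses contraction: y ×2
relevant: ✗ — x left unused
unrestricted: ✓ — typability at (T1 → T2) → T2 is all that's needed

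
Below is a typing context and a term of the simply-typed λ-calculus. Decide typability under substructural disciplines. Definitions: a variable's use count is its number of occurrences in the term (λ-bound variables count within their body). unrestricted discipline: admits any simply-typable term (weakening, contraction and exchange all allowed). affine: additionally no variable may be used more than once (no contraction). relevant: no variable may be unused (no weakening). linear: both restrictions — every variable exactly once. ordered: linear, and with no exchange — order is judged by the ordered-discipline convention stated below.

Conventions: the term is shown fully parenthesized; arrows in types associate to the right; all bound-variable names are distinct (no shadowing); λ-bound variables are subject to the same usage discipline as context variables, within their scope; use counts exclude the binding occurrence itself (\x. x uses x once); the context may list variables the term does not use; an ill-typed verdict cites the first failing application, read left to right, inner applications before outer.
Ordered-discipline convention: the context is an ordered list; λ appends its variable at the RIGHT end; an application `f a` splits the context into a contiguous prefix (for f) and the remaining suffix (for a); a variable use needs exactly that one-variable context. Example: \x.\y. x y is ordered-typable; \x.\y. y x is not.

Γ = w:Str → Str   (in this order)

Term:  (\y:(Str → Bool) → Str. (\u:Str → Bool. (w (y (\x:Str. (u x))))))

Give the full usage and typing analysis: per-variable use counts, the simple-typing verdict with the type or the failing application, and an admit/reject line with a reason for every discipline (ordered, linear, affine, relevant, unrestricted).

usage: w=1; y (bound)=1; u (bound)=1; x (bound)=1
use order (left to right): w, y, u, x
typing: well-typed — term : ((Str → Bool) → Str) → (Str → Bool) → Str
ordered: ✓, w, y, u, x once each; derivable with no W/C/E
linear: ✓, each of w, y, u, x used exactly once
affine: ✓, no duplicate uses among w, y, u, x
relevant: ✓, at least one use each (w, y, u, x)
unrestricted: ✓, type-checks (((Str → Bool) → Str) → (Str → Bool) → Str) and nothing is barred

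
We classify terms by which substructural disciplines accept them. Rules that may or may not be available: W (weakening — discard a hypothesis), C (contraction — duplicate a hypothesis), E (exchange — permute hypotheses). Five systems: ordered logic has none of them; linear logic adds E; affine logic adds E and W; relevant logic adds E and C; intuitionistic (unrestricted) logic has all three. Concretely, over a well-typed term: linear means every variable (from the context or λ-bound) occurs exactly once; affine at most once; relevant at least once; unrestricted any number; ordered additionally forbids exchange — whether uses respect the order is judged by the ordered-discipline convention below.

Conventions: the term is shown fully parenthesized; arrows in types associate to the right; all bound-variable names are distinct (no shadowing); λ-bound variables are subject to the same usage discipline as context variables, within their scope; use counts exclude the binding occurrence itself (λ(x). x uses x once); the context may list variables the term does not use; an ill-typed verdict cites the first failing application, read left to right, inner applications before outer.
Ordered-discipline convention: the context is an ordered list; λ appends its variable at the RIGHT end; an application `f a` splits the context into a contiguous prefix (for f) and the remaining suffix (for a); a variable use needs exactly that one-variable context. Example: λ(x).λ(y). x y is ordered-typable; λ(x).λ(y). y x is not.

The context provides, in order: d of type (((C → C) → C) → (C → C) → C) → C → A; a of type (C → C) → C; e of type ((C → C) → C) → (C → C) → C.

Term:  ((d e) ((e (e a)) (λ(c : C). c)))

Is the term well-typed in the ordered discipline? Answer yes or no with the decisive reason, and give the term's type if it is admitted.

no — needs contraction — e ×3
usage: d: 1×, a: 1×, e: 3×, c (λ-bound): 1×
use order (left to right): d, e, e, e, a, c
typing: well-typed at A
summary: ordered ✗ · linear ✗ · affine ✗ · relevant ✓ · unrestricted ✓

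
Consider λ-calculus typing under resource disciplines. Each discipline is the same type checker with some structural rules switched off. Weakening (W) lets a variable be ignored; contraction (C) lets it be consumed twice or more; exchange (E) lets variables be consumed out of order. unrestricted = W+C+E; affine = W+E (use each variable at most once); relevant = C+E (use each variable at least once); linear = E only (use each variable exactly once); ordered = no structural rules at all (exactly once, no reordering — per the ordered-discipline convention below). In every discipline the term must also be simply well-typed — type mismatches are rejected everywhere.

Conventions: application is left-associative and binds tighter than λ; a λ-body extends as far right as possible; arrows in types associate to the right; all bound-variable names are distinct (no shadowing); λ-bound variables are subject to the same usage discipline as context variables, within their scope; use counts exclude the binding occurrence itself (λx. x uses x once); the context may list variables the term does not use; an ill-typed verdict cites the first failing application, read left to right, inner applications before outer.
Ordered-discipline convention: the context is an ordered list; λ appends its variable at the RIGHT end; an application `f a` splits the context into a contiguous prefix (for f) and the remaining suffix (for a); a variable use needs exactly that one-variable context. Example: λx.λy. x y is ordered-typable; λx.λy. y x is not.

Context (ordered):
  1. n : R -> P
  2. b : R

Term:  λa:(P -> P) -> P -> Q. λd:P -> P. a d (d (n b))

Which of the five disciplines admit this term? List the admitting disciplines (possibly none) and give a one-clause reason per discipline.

admitted by: relevant, unrestricted
variable uses: n: 1×, b: 1×, a [bound]: 1×, d [bound]: 2×
left-to-right use order: a, d, d, n, b
typing: ✓ — ((P -> P) -> P -> Q) -> (P -> P) -> Q
ordered ✗ (repeated use of d ×2)
linear ✗ (repeated use of d ×2)
affine ✗ (repeated use of d ×2)
relevant ✓ (every one of n, b, a, d appears)
unrestricted ✓ (typability at ((P -> P) -> P -> Q) -> (P -> P) -> Q is all that's needed)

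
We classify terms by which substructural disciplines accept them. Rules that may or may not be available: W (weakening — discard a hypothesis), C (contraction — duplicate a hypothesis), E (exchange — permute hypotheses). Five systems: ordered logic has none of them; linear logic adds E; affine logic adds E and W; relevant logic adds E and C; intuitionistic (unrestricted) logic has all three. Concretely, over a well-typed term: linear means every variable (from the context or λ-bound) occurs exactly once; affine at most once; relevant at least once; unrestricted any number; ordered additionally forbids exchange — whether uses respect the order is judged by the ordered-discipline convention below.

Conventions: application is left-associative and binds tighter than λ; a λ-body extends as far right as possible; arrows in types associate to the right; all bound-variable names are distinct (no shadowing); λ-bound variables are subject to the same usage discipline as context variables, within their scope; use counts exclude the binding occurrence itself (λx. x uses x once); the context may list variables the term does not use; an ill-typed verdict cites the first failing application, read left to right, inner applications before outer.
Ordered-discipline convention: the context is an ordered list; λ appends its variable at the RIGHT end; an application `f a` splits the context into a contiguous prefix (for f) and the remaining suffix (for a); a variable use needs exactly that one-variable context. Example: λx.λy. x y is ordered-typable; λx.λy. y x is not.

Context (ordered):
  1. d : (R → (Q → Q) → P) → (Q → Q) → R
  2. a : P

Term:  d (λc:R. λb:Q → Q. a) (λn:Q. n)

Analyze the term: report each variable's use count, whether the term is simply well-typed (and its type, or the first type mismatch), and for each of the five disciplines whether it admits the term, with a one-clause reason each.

usage: d: 1×, a: 1×, c (λ-bound): 0×, b (λ-bound): 0×, n (λ-bound): 1×
left-to-right use order: d, a, n
typing: well-typed at R
ordered: ✗ — needs weakening: c, b unused
linear: ✗ — needs weakening: c, b unused
affine: ✓ — at most one use each (d, a, c, b, n)
relevant: ✗ — needs weakening: c, b unused
unrestricted: ✓ — well-typed at R; no restrictions here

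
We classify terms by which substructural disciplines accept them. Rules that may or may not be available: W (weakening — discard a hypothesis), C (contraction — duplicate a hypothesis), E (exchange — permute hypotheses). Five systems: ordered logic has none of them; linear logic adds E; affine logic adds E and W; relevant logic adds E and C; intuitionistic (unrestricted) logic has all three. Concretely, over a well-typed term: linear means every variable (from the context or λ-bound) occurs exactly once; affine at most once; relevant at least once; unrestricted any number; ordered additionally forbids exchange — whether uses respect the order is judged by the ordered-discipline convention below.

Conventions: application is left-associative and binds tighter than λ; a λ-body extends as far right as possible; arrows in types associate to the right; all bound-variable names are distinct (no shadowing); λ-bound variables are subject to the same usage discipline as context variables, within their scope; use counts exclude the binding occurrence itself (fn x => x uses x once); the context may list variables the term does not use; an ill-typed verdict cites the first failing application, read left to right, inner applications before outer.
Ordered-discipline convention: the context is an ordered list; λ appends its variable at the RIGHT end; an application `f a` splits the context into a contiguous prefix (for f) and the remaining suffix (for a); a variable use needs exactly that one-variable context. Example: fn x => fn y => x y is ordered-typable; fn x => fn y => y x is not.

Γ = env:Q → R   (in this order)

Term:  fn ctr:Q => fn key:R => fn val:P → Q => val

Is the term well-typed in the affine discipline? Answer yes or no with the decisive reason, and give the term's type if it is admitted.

yes — at most one use each (env, ctr, key, val); term : Q → R → (P → Q) → P → Q
usage: env ×0; ctr [bound] ×0; key [bound] ×0; val [bound] ×1
left-to-right use order: val
typing: the term checks, with type Q → R → (P → Q) → P → Q
summary: ordered ✗ · linear ✗ · affine ✓ · relevant ✗ · unrestricted ✓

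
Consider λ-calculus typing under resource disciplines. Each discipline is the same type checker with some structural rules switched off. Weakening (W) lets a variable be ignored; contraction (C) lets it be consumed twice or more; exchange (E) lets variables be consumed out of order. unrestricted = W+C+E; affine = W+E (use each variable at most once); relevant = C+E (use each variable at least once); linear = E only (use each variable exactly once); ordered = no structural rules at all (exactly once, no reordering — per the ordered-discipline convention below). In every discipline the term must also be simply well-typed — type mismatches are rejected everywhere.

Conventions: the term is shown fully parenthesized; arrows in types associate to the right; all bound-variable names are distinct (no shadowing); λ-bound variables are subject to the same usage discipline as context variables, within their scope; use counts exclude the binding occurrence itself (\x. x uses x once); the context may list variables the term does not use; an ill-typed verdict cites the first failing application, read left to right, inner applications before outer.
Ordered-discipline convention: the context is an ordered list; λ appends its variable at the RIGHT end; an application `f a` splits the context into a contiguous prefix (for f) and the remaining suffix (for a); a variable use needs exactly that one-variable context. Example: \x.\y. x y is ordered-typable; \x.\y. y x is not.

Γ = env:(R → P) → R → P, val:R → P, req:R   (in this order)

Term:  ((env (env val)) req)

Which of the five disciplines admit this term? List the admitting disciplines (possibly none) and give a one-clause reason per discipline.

admitted by: relevant, unrestricted
usage: env: 2; val: 1; req: 1
left-to-right use order: env, env, val, req
typing: ✓ — P
ordered: ✗ — repeated use of env ×2
linear: ✗ — repeated use of env ×2
affine: ✗ — repeated use of env ×2
relevant: ✓ — env, val, req: all used, weakening unneeded
unrestricted: ✓ — well-typed at P; no restrictions here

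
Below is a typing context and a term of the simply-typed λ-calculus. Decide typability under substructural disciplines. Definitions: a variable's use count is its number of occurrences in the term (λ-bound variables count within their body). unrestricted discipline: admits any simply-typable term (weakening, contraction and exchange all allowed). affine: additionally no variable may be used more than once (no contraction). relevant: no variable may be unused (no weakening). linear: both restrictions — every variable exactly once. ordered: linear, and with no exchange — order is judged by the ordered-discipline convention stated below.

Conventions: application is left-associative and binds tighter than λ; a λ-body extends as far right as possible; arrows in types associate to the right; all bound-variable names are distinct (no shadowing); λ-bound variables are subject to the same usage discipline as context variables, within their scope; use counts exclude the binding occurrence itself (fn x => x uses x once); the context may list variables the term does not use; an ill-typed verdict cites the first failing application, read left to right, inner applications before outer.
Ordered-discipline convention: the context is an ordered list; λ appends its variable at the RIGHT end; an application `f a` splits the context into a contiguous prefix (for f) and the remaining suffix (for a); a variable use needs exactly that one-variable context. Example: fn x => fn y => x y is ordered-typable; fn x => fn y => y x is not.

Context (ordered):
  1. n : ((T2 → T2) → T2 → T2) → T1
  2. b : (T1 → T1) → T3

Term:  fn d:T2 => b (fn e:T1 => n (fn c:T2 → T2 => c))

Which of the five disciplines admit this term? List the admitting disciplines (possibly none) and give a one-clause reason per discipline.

admitted in: affine, unrestricted
use counts: n ×1, b ×1, d (bound) ×0, e (bound) ×0, c (bound) ×1
left-to-right use order: b, n, c
typing: well-typed at T2 → T3
ordered: ✗, d, e never used (weakening)
linear: ✗, d, e never used (weakening)
affine: ✓, n, b, d, e, c: no repeats, contraction unneeded
relevant: ✗, d, e never used (weakening)
unrestricted: ✓, simply typable at T2 → T3; W, C, E all held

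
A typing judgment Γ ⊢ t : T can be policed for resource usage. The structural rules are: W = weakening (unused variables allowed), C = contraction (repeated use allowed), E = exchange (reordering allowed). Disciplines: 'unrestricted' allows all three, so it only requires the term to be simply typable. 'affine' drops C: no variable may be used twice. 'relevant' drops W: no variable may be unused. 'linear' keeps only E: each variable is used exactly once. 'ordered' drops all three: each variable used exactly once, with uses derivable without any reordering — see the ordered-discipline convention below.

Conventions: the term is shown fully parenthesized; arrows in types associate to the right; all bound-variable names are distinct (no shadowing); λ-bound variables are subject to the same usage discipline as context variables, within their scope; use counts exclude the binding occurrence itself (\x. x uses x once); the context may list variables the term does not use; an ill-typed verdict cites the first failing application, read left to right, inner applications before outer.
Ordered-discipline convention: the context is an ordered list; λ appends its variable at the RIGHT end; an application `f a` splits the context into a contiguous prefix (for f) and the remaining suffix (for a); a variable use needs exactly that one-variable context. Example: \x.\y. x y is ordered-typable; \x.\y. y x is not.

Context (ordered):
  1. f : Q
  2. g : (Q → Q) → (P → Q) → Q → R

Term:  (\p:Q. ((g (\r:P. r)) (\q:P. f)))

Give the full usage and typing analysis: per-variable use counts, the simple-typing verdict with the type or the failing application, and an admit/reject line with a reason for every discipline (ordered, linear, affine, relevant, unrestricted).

variable uses: f=1, g=1, p [bound]=0, r [bound]=1, q [bound]=0
uses in reading order: g, r, f
typing: ill-typed: an application expects Q → Q but receives P → P
ordered: ✗ — fails simple typing
linear: ✗ — a type mismatch blocks all five
affine: ✗ — the type mismatch rejects it
relevant: ✗ — not simply typable
unrestricted: ✗ — fails simple typing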